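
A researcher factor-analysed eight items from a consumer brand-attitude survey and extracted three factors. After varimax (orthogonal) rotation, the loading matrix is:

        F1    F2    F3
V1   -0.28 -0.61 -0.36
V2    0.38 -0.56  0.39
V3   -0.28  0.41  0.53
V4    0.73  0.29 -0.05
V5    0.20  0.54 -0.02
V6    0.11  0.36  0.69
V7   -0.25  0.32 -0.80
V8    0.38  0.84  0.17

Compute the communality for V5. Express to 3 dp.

0.332

h² = 0.20² + 0.54² + (-0.02)² = 0.0400 + 0.2916 + 0.0004 = 0.3320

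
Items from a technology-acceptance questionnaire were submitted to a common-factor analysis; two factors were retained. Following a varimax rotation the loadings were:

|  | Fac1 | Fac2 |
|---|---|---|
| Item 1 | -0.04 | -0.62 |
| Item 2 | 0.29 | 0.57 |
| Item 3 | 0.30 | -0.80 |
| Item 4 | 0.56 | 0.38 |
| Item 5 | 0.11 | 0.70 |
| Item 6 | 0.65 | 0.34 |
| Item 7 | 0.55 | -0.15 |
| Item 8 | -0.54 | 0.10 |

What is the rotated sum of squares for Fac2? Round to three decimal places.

2.132

SS loadings for Fac2 = (-0.62)² + 0.57² + (-0.80)² + 0.38² + 0.70² + 0.34² + (-0.15)² + 0.10² = 0.3844 + 0.3249 + 0.6400 + 0.1444 + 0.4900 + 0.1156 + 0.0225 + 0.0100 = 2.1318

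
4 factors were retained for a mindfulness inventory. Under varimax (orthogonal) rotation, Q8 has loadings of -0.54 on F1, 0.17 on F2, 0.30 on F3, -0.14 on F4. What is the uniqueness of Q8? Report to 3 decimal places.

0.570

h² = (-0.54)² + 0.17² + 0.30² + (-0.14)² = 0.2916 + 0.0289 + 0.0900 + 0.0196 = 0.4301
Uniqueness u² = 1 − h² = 1 − 0.4301 = 0.5699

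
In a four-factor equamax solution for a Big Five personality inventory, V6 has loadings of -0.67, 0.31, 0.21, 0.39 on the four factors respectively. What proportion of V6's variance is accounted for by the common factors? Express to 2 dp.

0.74

h² = (-0.67)² + 0.31² + 0.21² + 0.39² = 0.4489 + 0.0961 + 0.0441 + 0.1521 = 0.7412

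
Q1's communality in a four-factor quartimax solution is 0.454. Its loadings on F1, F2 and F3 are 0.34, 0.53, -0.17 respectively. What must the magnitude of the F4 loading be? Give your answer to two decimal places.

0.17

Under orthogonal rotation h² = Σλ², so λ_F4² = h² − (0.4254) = 0.454 − 0.4254 = 0.0286.
|λ| = √0.0286 = 0.1691.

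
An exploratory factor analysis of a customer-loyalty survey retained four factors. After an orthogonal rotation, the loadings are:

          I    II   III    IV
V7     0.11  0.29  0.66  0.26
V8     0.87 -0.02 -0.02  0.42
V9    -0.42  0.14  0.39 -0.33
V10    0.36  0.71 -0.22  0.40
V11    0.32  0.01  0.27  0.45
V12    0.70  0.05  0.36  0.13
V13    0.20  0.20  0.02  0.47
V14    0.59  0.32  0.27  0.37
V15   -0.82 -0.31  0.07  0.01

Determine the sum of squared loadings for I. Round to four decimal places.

2.7279

SS loadings for I = 0.11² + 0.87² + (-0.42)² + 0.36² + 0.32² + 0.70² + 0.20² + 0.59² + (-0.82)² = 0.0121 + 0.7569 + 0.1764 + 0.1296 + 0.1024 + 0.4900 + 0.0400 + 0.3481 + 0.6724 = 2.7279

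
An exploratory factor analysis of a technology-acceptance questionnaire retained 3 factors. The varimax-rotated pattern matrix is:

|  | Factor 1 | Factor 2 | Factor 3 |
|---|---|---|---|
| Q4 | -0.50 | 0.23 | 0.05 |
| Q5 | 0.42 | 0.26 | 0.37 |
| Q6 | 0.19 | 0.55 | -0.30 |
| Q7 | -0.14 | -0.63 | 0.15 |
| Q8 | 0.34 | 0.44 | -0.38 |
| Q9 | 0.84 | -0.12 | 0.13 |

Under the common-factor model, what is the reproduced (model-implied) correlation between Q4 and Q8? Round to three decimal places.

-0.088

r̂ = Σ λ_i·λ_j across factors = (-0.50)(0.34) + (0.23)(0.44) + (0.05)(-0.38)
  = -0.1700 +0.1012 -0.0190 = -0.0878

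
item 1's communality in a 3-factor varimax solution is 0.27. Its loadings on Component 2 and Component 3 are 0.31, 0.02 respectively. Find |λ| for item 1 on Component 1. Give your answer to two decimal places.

0.42

Under orthogonal rotation h² = Σλ², so λ_Component 1² = h² − (0.0965) = 0.27 − 0.0965 = 0.1735.
|λ| = √0.1735 = 0.4165.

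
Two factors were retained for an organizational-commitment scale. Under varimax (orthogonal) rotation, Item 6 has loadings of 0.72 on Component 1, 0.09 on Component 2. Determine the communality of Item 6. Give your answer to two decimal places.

0.53

h² = 0.72² + 0.09² = 0.5184 + 0.0081 = 0.5265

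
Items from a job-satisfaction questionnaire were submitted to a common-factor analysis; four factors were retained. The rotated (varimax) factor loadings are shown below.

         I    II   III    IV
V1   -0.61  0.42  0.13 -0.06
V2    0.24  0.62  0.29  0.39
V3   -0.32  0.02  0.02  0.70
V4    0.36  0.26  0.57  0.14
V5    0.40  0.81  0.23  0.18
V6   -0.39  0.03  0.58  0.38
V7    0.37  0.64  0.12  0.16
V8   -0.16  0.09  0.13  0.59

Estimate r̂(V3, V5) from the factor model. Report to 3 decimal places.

r̂ = Σ λ_i·λ_j across factors = (-0.32)(0.40) + (0.02)(0.81) + (0.02)(0.23) + (0.70)(0.18)
  = -0.1280 +0.0162 +0.0046 +0.1260 = 0.0188

0.019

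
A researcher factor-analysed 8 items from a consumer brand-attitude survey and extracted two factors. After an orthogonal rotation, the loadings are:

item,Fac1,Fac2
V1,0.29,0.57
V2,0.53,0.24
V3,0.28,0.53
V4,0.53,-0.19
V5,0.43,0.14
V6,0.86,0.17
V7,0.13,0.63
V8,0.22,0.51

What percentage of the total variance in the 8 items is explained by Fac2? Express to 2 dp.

17.56%

SS loadings for Fac2 = 0.57² + 0.24² + 0.53² + (-0.19)² + 0.14² + 0.17² + 0.63² + 0.51² = 1.4050
With 8 standardized items, total variance = 8. Proportion = 1.4050/8 = 0.1756 → 17.56%.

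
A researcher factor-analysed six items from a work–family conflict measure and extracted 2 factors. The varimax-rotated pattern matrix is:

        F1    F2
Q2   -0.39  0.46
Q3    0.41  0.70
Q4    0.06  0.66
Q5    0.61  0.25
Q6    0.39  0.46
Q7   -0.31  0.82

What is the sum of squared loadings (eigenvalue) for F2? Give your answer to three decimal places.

2.084

SS loadings for F2 = 0.46² + 0.70² + 0.66² + 0.25² + 0.46² + 0.82² = 0.2116 + 0.4900 + 0.4356 + 0.0625 + 0.2116 + 0.6724 = 2.0837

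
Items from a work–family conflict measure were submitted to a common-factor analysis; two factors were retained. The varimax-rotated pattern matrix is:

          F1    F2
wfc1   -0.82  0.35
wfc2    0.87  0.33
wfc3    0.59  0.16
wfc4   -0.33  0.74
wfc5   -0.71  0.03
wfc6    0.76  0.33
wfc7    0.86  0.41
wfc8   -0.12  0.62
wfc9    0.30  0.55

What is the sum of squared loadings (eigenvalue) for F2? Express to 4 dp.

SS loadings for F2 = 0.35² + 0.33² + 0.16² + 0.74² + 0.03² + 0.33² + 0.41² + 0.62² + 0.55² = 0.1225 + 0.1089 + 0.0256 + 0.5476 + 0.0009 + 0.1089 + 0.1681 + 0.3844 + 0.3025 = 1.7694

1.7694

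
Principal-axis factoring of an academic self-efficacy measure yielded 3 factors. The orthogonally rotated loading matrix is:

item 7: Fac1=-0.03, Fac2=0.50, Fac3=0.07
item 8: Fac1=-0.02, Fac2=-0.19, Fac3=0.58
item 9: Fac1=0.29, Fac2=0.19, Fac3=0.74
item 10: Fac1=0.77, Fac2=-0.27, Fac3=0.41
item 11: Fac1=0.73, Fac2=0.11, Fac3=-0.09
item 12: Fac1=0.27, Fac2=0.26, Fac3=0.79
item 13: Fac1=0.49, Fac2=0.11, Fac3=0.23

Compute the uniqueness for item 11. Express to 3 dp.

0.447

h² = 0.73² + 0.11² + (-0.09)² = 0.5329 + 0.0121 + 0.0081 = 0.5531
Uniqueness u² = 1 − h² = 1 − 0.5531 = 0.4469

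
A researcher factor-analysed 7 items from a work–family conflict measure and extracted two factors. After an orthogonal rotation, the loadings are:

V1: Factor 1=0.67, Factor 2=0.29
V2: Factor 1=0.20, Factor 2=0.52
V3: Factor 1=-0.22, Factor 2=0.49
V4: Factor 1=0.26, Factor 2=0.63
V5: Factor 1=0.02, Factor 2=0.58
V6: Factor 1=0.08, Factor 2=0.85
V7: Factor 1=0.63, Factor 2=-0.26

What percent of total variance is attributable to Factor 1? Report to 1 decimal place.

SS loadings for Factor 1 = 0.67² + 0.20² + (-0.22)² + 0.26² + 0.02² + 0.08² + 0.63² = 1.0086
With 7 standardized items, total variance = 7. Proportion = 1.0086/7 = 0.1441 → 14.41%.

14.4%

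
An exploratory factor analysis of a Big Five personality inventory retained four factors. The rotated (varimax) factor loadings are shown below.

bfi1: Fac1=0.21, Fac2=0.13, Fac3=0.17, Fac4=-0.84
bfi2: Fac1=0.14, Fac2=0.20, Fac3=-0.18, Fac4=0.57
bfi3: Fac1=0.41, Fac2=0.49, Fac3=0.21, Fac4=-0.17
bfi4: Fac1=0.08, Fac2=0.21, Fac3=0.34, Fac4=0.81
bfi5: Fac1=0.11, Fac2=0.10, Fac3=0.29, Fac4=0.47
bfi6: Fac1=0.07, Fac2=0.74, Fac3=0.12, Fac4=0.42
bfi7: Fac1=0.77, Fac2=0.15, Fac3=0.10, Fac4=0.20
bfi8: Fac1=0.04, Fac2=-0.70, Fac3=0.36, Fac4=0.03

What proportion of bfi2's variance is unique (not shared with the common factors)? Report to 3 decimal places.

h² = 0.14² + 0.20² + (-0.18)² + 0.57² = 0.0196 + 0.0400 + 0.0324 + 0.3249 = 0.4169
Uniqueness u² = 1 − h² = 1 − 0.4169 = 0.5831

0.583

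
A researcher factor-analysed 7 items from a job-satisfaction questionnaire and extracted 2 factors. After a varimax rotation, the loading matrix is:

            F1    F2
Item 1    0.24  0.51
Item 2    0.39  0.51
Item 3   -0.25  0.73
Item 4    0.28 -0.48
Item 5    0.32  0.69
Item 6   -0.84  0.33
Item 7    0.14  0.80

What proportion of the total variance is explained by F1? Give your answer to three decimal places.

SS loadings for F1 = 0.24² + 0.39² + (-0.25)² + 0.28² + 0.32² + (-0.84)² + 0.14² = 1.1782
Proportion of variance = 1.1782 / 7 = 0.1683.

0.168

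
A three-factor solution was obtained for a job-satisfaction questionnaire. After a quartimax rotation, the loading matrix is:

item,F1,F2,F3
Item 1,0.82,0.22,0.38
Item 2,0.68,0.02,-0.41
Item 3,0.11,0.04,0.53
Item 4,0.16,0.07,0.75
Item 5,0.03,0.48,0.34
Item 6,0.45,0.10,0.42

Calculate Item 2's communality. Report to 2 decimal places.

0.63

h² = 0.68² + 0.02² + (-0.41)² = 0.4624 + 0.0004 + 0.1681 = 0.6309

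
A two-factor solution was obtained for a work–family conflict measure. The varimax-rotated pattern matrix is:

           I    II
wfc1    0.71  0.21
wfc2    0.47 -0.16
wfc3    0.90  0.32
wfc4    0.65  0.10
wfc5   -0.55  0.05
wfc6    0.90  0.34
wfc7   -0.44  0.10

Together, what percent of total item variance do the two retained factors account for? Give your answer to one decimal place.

51.1%

SS loadings by factor: 3.2636, 0.3102; total = 3.5738.
Total variance with 7 standardized items is 7, so the solution explains 3.5738/7 = 0.5105 = 51.05%.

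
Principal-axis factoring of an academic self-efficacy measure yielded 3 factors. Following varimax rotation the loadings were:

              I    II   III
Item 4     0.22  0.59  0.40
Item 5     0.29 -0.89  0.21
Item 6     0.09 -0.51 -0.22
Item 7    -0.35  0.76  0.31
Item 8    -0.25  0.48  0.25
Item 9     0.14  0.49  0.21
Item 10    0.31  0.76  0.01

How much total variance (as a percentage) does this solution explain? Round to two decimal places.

Communalities: 0.5565, 0.9203, 0.3166, 0.7962, 0.3554, 0.3038, 0.6738; Σh² = 3.9226.
Total variance with 7 standardized items is 7, so the solution explains 3.9226/7 = 0.5604 = 56.04%.

56.04%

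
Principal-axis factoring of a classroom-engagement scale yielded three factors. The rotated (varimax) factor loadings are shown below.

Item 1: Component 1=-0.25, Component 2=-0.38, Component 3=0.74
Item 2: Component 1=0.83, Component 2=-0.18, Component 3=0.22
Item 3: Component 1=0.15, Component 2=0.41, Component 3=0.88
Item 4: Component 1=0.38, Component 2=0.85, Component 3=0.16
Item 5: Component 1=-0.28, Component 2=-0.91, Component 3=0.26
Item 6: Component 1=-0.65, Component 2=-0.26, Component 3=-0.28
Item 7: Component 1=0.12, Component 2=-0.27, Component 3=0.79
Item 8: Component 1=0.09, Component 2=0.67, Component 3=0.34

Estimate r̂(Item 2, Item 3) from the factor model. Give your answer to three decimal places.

r̂ = Σ λ_i·λ_j across factors = (0.83)(0.15) + (-0.18)(0.41) + (0.22)(0.88)
  = +0.1245 -0.0738 +0.1936 = 0.2443

0.244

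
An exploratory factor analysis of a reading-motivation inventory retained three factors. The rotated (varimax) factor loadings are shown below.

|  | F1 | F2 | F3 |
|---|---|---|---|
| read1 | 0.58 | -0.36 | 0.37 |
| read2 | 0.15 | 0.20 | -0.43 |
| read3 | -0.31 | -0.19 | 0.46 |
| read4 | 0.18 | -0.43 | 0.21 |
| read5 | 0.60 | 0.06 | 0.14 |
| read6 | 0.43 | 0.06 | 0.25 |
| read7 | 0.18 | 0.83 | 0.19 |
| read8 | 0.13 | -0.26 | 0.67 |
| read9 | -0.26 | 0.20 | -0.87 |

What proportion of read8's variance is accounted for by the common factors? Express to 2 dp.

0.53

h² = 0.13² + (-0.26)² + 0.67² = 0.0169 + 0.0676 + 0.4489 = 0.5334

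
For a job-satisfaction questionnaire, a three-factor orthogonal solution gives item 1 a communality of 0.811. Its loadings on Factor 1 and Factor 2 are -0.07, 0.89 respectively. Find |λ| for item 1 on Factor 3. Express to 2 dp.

0.12

Under orthogonal rotation h² = Σλ², so λ_Factor 3² = h² − (0.7970) = 0.811 − 0.7970 = 0.0140.
|λ| = √0.0140 = 0.1183.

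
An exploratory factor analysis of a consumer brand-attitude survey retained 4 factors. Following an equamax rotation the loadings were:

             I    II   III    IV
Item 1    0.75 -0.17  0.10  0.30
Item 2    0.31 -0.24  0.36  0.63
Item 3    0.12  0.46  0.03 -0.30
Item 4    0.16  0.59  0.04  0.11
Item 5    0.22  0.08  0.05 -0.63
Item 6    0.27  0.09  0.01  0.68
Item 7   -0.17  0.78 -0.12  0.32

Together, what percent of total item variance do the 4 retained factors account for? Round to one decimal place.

54.7%

Communalities: 0.6914, 0.6802, 0.3169, 0.3874, 0.4542, 0.5435, 0.7541; Σh² = 3.8277.
Total variance with 7 standardized items is 7, so the solution explains 3.8277/7 = 0.5468 = 54.68%.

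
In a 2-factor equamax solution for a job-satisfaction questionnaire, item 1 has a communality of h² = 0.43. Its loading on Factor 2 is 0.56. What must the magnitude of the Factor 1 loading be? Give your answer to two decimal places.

Under orthogonal rotation h² = Σλ², so λ_Factor 1² = h² − (0.3136) = 0.43 − 0.3136 = 0.1164.
|λ| = √0.1164 = 0.3412.

0.34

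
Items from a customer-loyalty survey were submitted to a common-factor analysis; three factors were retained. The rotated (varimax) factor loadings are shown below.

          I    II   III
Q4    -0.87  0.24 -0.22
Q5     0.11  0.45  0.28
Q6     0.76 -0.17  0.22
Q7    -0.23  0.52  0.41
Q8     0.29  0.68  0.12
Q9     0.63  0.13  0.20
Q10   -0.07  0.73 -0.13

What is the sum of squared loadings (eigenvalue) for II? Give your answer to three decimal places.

1.572

SS loadings for II = 0.24² + 0.45² + (-0.17)² + 0.52² + 0.68² + 0.13² + 0.73² = 0.0576 + 0.2025 + 0.0289 + 0.2704 + 0.4624 + 0.0169 + 0.5329 = 1.5716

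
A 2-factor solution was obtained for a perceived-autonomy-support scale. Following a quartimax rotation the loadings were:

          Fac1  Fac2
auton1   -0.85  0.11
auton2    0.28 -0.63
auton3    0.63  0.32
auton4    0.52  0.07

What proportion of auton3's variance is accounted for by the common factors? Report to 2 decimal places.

h² = 0.63² + 0.32² = 0.3969 + 0.1024 = 0.4993

0.50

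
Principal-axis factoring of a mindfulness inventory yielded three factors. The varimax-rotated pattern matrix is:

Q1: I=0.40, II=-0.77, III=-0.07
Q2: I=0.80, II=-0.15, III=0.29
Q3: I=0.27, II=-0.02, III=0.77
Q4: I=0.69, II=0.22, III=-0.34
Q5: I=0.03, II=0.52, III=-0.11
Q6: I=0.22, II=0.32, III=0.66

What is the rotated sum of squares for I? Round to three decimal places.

1.398

SS loadings for I = 0.40² + 0.80² + 0.27² + 0.69² + 0.03² + 0.22² = 0.1600 + 0.6400 + 0.0729 + 0.4761 + 0.0009 + 0.0484 = 1.3983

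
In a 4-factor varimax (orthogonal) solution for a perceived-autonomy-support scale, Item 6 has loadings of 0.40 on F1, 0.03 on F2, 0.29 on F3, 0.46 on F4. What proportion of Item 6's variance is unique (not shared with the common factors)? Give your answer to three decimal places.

0.543

h² = 0.40² + 0.03² + 0.29² + 0.46² = 0.1600 + 0.0009 + 0.0841 + 0.2116 = 0.4566
Uniqueness u² = 1 − h² = 1 − 0.4566 = 0.5434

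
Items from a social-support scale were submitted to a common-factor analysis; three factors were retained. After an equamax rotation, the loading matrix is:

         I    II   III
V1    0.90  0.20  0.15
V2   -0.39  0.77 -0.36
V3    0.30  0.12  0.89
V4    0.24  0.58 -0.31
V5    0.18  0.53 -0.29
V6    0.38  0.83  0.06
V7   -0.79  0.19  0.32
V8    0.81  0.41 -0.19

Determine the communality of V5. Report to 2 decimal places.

h² = 0.18² + 0.53² + (-0.29)² = 0.0324 + 0.2809 + 0.0841 = 0.3974

0.40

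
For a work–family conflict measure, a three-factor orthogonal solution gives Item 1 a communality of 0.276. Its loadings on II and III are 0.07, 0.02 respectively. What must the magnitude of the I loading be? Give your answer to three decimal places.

0.520

Under orthogonal rotation h² = Σλ², so λ_I² = h² − (0.0053) = 0.276 − 0.0053 = 0.2707.
|λ| = √0.2707 = 0.5203.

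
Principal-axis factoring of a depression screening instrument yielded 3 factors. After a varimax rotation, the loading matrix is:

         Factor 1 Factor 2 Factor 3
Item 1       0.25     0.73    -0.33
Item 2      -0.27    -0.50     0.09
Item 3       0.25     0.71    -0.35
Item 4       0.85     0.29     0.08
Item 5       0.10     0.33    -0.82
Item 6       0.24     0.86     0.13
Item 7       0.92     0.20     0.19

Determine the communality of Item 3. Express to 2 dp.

0.69

h² = 0.25² + 0.71² + (-0.35)² = 0.0625 + 0.5041 + 0.1225 = 0.6891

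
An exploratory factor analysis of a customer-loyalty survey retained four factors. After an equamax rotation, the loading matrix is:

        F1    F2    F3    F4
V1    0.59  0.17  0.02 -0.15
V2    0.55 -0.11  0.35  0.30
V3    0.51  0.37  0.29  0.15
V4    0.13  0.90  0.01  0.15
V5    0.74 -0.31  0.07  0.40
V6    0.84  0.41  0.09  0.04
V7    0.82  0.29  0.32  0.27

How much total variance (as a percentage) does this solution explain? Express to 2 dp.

70.06%

SS loadings by factor: 2.8532, 1.3362, 0.3225, 0.3920; total = 4.9039.
Total variance with 7 standardized items is 7, so the solution explains 4.9039/7 = 0.7006 = 70.06%.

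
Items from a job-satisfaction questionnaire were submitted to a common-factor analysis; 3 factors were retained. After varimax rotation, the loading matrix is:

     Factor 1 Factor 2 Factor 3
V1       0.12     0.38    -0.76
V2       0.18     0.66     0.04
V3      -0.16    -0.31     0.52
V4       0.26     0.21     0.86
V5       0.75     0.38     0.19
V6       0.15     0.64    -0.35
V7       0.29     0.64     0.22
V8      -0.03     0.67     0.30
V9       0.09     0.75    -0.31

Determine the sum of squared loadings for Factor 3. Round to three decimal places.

1.982

SS loadings for Factor 3 = (-0.76)² + 0.04² + 0.52² + 0.86² + 0.19² + (-0.35)² + 0.22² + 0.30² + (-0.31)² = 0.5776 + 0.0016 + 0.2704 + 0.7396 + 0.0361 + 0.1225 + 0.0484 + 0.0900 + 0.0961 = 1.9823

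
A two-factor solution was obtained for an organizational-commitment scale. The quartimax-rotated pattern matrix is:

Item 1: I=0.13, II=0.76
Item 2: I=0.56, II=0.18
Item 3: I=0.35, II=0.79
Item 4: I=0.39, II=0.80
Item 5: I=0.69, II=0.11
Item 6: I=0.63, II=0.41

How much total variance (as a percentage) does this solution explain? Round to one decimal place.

SS loadings by factor: 1.4781, 2.0543; total = 3.5324.
Total variance with 6 standardized items is 6, so the solution explains 3.5324/6 = 0.5887 = 58.87%.

58.9%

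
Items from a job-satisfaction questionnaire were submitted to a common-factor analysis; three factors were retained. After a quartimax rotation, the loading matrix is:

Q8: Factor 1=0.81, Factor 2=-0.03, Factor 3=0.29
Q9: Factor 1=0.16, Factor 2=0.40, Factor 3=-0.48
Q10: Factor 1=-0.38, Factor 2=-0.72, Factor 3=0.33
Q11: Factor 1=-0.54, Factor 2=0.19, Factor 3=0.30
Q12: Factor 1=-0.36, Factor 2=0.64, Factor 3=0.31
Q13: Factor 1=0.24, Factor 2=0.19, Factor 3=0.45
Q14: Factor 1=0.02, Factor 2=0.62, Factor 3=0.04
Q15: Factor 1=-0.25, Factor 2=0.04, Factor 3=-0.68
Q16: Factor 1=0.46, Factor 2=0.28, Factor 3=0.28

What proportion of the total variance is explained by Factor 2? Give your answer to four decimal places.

0.1806

SS loadings for Factor 2 = (-0.03)² + 0.40² + (-0.72)² + 0.19² + 0.64² + 0.19² + 0.62² + 0.04² + 0.28² = 1.6255
Proportion of variance = 1.6255 / 9 = 0.1806.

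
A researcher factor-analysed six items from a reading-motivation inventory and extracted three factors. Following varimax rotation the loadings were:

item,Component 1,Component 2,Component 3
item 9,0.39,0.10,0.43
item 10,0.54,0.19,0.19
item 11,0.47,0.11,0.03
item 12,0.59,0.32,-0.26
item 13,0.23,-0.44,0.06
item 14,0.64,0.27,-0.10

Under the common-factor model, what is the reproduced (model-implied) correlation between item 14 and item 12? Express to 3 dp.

0.490

r̂ = Σ λ_i·λ_j across factors = (0.64)(0.59) + (0.27)(0.32) + (-0.10)(-0.26)
  = +0.3776 +0.0864 +0.0260 = 0.4900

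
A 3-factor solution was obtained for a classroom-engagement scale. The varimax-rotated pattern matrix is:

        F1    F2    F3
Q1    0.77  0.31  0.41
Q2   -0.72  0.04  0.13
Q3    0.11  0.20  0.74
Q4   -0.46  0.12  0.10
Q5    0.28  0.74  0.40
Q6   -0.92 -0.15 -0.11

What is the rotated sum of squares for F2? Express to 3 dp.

0.722

SS loadings for F2 = 0.31² + 0.04² + 0.20² + 0.12² + 0.74² + (-0.15)² = 0.0961 + 0.0016 + 0.0400 + 0.0144 + 0.5476 + 0.0225 = 0.7222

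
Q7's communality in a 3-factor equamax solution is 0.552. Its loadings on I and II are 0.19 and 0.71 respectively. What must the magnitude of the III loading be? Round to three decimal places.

Under orthogonal rotation h² = Σλ², so λ_III² = h² − (0.5402) = 0.552 − 0.5402 = 0.0118.
|λ| = √0.0118 = 0.1086.

0.109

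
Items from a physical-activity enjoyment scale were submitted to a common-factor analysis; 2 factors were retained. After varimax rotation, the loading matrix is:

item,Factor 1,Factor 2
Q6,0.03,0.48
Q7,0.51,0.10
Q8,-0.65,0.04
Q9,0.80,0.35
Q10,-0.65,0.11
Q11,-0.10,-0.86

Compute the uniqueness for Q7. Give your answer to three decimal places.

h² = 0.51² + 0.10² = 0.2601 + 0.0100 = 0.2701
Uniqueness u² = 1 − h² = 1 − 0.2701 = 0.7299

0.730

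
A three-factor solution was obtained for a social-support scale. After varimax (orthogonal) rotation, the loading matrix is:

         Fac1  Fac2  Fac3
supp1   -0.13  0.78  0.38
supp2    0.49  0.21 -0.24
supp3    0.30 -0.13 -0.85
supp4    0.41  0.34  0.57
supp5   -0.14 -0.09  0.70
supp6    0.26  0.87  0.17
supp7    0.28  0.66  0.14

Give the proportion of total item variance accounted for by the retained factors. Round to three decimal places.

0.636

SS loadings by factor: 0.6807, 1.9856, 1.7879; total = 4.4542.
Total variance with 7 standardized items is 7, so the solution explains 4.4542/7 = 0.6363.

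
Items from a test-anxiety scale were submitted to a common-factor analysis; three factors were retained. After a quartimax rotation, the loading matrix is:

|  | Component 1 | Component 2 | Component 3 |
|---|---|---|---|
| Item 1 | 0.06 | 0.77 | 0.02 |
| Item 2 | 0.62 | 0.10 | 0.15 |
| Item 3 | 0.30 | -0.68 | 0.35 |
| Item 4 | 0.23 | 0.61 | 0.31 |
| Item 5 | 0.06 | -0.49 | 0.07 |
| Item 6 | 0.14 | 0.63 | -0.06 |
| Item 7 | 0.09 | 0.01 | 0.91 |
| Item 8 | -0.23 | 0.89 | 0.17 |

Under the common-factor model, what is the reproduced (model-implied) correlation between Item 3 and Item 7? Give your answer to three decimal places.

r̂ = Σ λ_i·λ_j across factors = (0.30)(0.09) + (-0.68)(0.01) + (0.35)(0.91)
  = +0.0270 -0.0068 +0.3185 = 0.3387

0.339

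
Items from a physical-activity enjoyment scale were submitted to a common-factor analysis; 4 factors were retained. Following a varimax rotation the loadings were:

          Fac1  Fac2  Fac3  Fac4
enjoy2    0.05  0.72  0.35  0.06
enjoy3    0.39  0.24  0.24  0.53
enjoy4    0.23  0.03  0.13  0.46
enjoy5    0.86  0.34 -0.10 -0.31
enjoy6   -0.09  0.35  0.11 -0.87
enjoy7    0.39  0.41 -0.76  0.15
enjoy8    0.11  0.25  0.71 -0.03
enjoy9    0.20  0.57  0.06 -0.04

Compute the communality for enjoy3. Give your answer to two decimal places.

0.55

h² = 0.39² + 0.24² + 0.24² + 0.53² = 0.1521 + 0.0576 + 0.0576 + 0.2809 = 0.5482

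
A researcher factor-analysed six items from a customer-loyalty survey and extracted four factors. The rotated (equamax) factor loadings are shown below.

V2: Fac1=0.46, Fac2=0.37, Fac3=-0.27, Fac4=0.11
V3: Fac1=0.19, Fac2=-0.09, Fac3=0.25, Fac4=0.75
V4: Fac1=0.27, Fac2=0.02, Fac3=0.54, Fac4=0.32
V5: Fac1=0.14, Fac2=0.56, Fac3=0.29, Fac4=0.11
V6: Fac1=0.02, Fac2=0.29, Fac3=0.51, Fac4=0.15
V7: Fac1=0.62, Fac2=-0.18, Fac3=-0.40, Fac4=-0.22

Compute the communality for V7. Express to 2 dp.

0.63

h² = 0.62² + (-0.18)² + (-0.40)² + (-0.22)² = 0.3844 + 0.0324 + 0.1600 + 0.0484 = 0.6252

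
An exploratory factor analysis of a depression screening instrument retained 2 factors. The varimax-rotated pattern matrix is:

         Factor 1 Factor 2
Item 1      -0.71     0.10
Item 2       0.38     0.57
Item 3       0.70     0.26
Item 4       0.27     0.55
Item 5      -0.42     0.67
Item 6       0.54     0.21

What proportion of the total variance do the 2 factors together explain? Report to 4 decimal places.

0.4796

Communalities: 0.5141, 0.4693, 0.5576, 0.3754, 0.6253, 0.3357; Σh² = 2.8774.
Total variance with 6 standardized items is 6, so the solution explains 2.8774/6 = 0.4796.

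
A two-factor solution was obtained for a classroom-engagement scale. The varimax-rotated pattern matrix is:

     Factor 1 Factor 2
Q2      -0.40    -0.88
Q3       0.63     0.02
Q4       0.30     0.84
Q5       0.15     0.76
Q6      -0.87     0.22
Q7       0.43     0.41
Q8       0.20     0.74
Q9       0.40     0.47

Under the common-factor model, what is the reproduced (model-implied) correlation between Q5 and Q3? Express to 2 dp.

r̂ = Σ λ_i·λ_j across factors = (0.15)(0.63) + (0.76)(0.02)
  = +0.0945 +0.0152 = 0.1097

0.11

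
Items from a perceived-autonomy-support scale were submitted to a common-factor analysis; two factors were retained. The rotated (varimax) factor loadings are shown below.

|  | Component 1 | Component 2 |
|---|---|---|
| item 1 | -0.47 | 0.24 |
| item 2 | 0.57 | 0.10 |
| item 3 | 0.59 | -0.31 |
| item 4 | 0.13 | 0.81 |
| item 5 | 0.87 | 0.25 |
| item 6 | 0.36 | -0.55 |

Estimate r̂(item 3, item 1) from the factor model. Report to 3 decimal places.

-0.352

r̂ = Σ λ_i·λ_j across factors = (0.59)(-0.47) + (-0.31)(0.24)
  = -0.2773 -0.0744 = -0.3517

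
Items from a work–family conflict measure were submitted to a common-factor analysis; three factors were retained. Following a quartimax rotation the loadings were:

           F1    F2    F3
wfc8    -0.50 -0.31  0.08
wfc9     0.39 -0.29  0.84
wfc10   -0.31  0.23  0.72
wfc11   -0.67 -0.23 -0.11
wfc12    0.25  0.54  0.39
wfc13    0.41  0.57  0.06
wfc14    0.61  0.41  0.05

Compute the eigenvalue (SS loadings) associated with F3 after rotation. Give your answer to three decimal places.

SS loadings for F3 = 0.08² + 0.84² + 0.72² + (-0.11)² + 0.39² + 0.06² + 0.05² = 0.0064 + 0.7056 + 0.5184 + 0.0121 + 0.1521 + 0.0036 + 0.0025 = 1.4007

1.401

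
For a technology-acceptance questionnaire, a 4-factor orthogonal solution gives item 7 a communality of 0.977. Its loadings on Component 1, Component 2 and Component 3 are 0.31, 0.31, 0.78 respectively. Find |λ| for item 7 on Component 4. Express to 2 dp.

Under orthogonal rotation h² = Σλ², so λ_Component 4² = h² − (0.8006) = 0.977 − 0.8006 = 0.1764.
|λ| = √0.1764 = 0.4200.

0.42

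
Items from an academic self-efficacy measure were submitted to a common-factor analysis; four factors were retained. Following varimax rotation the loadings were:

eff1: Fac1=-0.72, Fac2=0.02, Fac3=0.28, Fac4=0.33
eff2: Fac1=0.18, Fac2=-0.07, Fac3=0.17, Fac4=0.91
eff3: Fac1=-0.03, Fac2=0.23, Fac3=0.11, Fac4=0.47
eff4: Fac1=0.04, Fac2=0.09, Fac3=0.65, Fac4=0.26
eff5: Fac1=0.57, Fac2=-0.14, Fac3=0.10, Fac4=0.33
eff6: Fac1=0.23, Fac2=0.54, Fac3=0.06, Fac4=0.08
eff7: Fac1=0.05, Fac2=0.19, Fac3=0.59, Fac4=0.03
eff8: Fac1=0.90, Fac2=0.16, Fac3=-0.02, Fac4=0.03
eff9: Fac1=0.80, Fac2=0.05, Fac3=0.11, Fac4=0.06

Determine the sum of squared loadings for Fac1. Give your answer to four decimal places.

2.3836

SS loadings for Fac1 = (-0.72)² + 0.18² + (-0.03)² + 0.04² + 0.57² + 0.23² + 0.05² + 0.90² + 0.80² = 0.5184 + 0.0324 + 0.0009 + 0.0016 + 0.3249 + 0.0529 + 0.0025 + 0.8100 + 0.6400 = 2.3836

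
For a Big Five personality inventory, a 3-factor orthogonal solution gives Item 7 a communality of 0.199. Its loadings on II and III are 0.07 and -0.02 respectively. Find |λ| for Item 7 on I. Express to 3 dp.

0.440

Under orthogonal rotation h² = Σλ², so λ_I² = h² − (0.0053) = 0.199 − 0.0053 = 0.1937.
|λ| = √0.1937 = 0.4401.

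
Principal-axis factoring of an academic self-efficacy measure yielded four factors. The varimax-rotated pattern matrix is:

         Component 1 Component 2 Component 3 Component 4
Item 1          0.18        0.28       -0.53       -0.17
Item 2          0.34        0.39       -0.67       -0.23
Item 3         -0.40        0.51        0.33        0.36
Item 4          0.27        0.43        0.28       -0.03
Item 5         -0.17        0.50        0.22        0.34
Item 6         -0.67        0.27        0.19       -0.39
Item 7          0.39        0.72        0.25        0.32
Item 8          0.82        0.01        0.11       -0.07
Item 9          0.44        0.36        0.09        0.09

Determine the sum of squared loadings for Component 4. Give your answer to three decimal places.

0.595

SS loadings for Component 4 = (-0.17)² + (-0.23)² + 0.36² + (-0.03)² + 0.34² + (-0.39)² + 0.32² + (-0.07)² + 0.09² = 0.0289 + 0.0529 + 0.1296 + 0.0009 + 0.1156 + 0.1521 + 0.1024 + 0.0049 + 0.0081 = 0.5954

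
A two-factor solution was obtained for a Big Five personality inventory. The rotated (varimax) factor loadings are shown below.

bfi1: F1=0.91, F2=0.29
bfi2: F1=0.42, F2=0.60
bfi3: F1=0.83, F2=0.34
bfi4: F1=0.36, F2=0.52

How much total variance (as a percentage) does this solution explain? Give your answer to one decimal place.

66.3%

SS loadings by factor: 1.8230, 0.8301; total = 2.6531.
Total variance with 4 standardized items is 4, so the solution explains 2.6531/4 = 0.6633 = 66.33%.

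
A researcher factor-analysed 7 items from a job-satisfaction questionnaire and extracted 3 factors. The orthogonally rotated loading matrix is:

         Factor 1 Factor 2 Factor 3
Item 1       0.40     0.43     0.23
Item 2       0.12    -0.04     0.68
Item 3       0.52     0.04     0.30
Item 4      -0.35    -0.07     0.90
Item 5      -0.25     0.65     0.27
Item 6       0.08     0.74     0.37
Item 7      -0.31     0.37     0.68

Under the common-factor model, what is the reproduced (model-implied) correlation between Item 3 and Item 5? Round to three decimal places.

r̂ = Σ λ_i·λ_j across factors = (0.52)(-0.25) + (0.04)(0.65) + (0.30)(0.27)
  = -0.1300 +0.0260 +0.0810 = -0.0230

-0.023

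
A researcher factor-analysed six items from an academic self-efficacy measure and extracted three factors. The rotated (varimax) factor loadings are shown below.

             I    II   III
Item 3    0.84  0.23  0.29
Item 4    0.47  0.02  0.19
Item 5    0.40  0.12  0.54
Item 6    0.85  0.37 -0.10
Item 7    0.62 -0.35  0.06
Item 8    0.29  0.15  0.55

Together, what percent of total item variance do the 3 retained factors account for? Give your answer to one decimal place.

55.9%

Communalities: 0.8426, 0.2574, 0.4660, 0.8694, 0.5105, 0.4091; Σh² = 3.3550.
Total variance with 6 standardized items is 6, so the solution explains 3.3550/6 = 0.5592 = 55.92%.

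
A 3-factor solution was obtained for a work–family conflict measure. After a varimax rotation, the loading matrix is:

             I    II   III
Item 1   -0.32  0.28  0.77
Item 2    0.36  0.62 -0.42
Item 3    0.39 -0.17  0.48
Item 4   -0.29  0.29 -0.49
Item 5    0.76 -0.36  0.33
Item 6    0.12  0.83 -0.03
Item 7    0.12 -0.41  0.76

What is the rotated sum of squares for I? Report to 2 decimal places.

SS loadings for I = (-0.32)² + 0.36² + 0.39² + (-0.29)² + 0.76² + 0.12² + 0.12² = 0.1024 + 0.1296 + 0.1521 + 0.0841 + 0.5776 + 0.0144 + 0.0144 = 1.0746

1.07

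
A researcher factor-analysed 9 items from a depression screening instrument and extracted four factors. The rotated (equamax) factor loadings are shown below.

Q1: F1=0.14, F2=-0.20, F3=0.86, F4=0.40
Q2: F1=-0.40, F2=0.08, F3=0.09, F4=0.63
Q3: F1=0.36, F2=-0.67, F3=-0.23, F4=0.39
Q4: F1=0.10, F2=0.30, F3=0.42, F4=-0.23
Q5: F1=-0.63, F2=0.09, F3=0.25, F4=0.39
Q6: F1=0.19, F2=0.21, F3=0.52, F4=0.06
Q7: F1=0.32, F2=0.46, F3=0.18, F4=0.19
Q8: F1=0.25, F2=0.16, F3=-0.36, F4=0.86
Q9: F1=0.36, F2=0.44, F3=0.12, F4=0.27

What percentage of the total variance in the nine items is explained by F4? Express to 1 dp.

19.6%

SS loadings for F4 = 0.40² + 0.63² + 0.39² + (-0.23)² + 0.39² + 0.06² + 0.19² + 0.86² + 0.27² = 1.7662
With 9 standardized items, total variance = 9. Proportion = 1.7662/9 = 0.1962 → 19.62%.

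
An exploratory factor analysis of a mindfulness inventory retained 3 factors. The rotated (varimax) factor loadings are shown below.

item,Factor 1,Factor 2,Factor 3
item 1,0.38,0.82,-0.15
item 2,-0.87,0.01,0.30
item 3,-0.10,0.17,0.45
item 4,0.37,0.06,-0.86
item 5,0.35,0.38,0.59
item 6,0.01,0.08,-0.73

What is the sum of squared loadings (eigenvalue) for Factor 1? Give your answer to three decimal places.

SS loadings for Factor 1 = 0.38² + (-0.87)² + (-0.10)² + 0.37² + 0.35² + 0.01² = 0.1444 + 0.7569 + 0.0100 + 0.1369 + 0.1225 + 0.0001 = 1.1708

1.171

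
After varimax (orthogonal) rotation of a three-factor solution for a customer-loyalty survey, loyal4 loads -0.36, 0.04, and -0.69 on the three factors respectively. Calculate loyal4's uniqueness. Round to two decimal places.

0.39

h² = (-0.36)² + 0.04² + (-0.69)² = 0.1296 + 0.0016 + 0.4761 = 0.6073
Uniqueness u² = 1 − h² = 1 − 0.6073 = 0.3927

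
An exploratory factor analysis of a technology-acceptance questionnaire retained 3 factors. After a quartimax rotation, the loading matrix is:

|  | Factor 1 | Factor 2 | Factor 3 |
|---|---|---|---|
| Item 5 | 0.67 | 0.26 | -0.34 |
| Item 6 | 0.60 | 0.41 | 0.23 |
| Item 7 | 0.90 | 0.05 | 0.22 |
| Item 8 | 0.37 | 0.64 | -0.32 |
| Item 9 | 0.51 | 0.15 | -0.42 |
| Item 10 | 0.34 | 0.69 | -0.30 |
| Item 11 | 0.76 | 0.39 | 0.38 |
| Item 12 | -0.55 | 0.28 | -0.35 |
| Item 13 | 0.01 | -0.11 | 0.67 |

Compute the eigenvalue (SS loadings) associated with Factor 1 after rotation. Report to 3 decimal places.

SS loadings for Factor 1 = 0.67² + 0.60² + 0.90² + 0.37² + 0.51² + 0.34² + 0.76² + (-0.55)² + 0.01² = 0.4489 + 0.3600 + 0.8100 + 0.1369 + 0.2601 + 0.1156 + 0.5776 + 0.3025 + 0.0001 = 3.0117

3.012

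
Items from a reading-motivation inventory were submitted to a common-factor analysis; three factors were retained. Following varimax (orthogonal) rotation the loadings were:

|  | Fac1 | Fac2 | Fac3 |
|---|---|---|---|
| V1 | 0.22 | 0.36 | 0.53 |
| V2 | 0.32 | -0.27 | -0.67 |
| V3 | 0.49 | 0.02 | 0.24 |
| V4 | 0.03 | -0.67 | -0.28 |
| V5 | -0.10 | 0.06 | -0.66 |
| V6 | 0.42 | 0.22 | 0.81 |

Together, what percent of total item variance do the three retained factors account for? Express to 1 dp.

54.0%

SS loadings by factor: 0.5782, 0.7038, 1.9575; total = 3.2395.
Total variance with 6 standardized items is 6, so the solution explains 3.2395/6 = 0.5399 = 53.99%.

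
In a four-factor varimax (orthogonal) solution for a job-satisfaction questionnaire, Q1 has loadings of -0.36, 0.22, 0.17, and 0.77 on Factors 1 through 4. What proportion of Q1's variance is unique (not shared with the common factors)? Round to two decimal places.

0.20

h² = (-0.36)² + 0.22² + 0.17² + 0.77² = 0.1296 + 0.0484 + 0.0289 + 0.5929 = 0.7998
Uniqueness u² = 1 − h² = 1 − 0.7998 = 0.2002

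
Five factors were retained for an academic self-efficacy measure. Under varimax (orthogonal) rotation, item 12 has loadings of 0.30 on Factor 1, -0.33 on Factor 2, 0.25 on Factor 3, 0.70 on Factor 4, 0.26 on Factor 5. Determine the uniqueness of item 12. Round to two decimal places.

h² = 0.30² + (-0.33)² + 0.25² + 0.70² + 0.26² = 0.0900 + 0.1089 + 0.0625 + 0.4900 + 0.0676 = 0.8190
Uniqueness u² = 1 − h² = 1 − 0.8190 = 0.1810

0.18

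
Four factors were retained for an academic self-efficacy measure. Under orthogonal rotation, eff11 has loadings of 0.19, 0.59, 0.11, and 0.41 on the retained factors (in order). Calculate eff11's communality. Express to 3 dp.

h² = 0.19² + 0.59² + 0.11² + 0.41² = 0.0361 + 0.3481 + 0.0121 + 0.1681 = 0.5644

0.564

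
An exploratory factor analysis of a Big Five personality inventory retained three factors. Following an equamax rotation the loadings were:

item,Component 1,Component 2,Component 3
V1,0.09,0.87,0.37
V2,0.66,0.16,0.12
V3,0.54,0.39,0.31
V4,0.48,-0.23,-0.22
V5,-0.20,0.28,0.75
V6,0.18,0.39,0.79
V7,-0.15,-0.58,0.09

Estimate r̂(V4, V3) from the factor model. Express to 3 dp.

r̂ = Σ λ_i·λ_j across factors = (0.48)(0.54) + (-0.23)(0.39) + (-0.22)(0.31)
  = +0.2592 -0.0897 -0.0682 = 0.1013

0.101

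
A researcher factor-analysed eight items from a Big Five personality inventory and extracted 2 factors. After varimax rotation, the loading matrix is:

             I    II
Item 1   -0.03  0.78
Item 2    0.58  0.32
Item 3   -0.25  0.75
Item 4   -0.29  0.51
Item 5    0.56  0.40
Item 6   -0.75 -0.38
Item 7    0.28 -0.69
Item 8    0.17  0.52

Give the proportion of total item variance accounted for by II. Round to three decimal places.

0.323

SS loadings for II = 0.78² + 0.32² + 0.75² + 0.51² + 0.40² + (-0.38)² + (-0.69)² + 0.52² = 2.5843
Proportion of variance = 2.5843 / 8 = 0.3230.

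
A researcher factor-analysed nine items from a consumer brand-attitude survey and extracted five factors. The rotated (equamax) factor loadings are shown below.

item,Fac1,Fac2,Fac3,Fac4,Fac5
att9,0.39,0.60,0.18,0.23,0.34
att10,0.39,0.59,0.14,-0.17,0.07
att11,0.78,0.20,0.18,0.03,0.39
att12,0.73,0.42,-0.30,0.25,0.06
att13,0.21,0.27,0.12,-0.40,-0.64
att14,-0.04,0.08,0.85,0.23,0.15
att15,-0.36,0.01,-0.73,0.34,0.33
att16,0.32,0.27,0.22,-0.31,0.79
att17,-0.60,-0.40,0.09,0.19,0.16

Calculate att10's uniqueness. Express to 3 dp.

0.446

h² = 0.39² + 0.59² + 0.14² + (-0.17)² + 0.07² = 0.1521 + 0.3481 + 0.0196 + 0.0289 + 0.0049 = 0.5536
Uniqueness u² = 1 − h² = 1 − 0.5536 = 0.4464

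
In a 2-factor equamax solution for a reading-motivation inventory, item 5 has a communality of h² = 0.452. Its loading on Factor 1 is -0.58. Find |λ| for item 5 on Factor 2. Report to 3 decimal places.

Under orthogonal rotation h² = Σλ², so λ_Factor 2² = h² − (0.3364) = 0.452 − 0.3364 = 0.1156.
|λ| = √0.1156 = 0.3400.

0.340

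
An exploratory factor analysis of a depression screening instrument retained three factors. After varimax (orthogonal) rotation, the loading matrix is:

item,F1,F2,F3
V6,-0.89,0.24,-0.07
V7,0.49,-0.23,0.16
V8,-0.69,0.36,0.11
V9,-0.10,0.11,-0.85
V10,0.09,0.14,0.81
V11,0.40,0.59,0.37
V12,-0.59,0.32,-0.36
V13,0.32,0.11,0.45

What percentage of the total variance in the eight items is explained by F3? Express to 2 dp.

23.63%

SS loadings for F3 = (-0.07)² + 0.16² + 0.11² + (-0.85)² + 0.81² + 0.37² + (-0.36)² + 0.45² = 1.8902
With 8 standardized items, total variance = 8. Proportion = 1.8902/8 = 0.2363 → 23.63%.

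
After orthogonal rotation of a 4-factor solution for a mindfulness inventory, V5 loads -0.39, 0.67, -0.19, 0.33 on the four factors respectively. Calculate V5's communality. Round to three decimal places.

h² = (-0.39)² + 0.67² + (-0.19)² + 0.33² = 0.1521 + 0.4489 + 0.0361 + 0.1089 = 0.7460

0.746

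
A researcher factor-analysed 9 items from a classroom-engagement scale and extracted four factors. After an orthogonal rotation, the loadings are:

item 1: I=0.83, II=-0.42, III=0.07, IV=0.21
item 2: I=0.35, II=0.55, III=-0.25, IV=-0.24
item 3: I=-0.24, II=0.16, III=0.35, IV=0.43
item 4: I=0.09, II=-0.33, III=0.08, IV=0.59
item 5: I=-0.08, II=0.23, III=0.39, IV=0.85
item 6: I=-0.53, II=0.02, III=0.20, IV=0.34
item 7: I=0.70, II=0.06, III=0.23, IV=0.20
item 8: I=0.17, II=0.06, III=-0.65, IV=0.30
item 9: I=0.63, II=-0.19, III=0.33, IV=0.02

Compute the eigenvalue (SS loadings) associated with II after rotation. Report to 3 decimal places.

0.710

SS loadings for II = (-0.42)² + 0.55² + 0.16² + (-0.33)² + 0.23² + 0.02² + 0.06² + 0.06² + (-0.19)² = 0.1764 + 0.3025 + 0.0256 + 0.1089 + 0.0529 + 0.0004 + 0.0036 + 0.0036 + 0.0361 = 0.7100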